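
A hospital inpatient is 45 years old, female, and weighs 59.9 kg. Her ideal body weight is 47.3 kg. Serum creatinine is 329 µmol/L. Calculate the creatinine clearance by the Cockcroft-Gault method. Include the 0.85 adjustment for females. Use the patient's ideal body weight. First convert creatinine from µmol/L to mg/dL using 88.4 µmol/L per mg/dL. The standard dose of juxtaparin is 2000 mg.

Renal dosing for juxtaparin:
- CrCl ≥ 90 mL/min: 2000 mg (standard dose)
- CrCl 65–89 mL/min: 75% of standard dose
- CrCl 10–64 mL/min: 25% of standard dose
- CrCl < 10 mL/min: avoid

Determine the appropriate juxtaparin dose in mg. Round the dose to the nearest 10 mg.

500 mg

SCr = 329 / 88.4 = 3.722 mg/dL
CrCl = (140 − 45) × 47.3 / (72 × 3.722) × 0.85 = 4493.5 / 267.98 × 0.85 ≈ 14.3 mL/min
CrCl ≈ 14 mL/min → bracket 10–64 mL/min.
25% of 2000 mg = 500 mg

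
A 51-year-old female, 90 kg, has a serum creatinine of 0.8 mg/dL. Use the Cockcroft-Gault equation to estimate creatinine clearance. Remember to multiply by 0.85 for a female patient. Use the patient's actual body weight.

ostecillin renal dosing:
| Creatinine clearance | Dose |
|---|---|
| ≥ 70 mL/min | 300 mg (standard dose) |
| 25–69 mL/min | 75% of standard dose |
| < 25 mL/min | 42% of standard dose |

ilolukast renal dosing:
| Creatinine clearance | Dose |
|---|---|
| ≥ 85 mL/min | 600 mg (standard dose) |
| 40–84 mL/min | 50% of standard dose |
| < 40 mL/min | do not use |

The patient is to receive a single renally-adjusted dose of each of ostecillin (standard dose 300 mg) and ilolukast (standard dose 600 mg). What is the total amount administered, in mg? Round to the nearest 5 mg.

900 mg

CrCl = (140 − 51) × 90 / (72 × 0.8) × 0.85 = 8010.0 / 57.60 × 0.85 ≈ 118.2 mL/min
CrCl ≈ 118 mL/min.
ostecillin: ≥ 70 mL/min → 100% of 300 mg = 300 mg.
ilolukast: ≥ 85 mL/min → 100% of 600 mg = 600 mg.
Total = 300 + 600 = 900 mg.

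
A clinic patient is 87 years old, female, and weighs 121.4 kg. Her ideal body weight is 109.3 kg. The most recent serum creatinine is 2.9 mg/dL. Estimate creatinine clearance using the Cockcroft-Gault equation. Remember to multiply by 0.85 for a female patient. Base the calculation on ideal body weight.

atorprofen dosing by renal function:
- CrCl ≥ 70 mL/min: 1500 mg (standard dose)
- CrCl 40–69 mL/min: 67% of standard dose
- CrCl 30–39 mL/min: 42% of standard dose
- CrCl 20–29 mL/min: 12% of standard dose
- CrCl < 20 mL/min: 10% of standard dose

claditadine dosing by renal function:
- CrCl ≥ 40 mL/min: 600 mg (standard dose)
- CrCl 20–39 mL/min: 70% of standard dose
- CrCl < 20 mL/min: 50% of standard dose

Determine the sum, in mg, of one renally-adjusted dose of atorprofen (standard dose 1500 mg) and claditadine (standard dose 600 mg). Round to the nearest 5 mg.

CrCl = (140 − 87) × 109.3 / (72 × 2.9) × 0.85 = 5792.9 / 208.80 × 0.85 ≈ 23.6 mL/min
CrCl ≈ 24 mL/min.
atorprofen: 20–29 mL/min → 12% of 1500 mg = 180 mg.
claditadine: 20–39 mL/min → 70% of 600 mg = 420 mg.
Total = 180 + 420 = 600 mg.

600 mg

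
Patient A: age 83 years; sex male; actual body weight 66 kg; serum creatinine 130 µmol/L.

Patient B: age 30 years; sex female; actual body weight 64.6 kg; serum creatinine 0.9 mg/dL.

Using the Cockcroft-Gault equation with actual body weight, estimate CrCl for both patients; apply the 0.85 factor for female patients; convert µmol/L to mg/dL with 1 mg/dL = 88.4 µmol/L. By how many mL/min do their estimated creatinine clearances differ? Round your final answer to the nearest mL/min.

Patient A: SCr = 130 / 88.4 = 1.471 mg/dL
Patient A: CrCl = (140 − 83) × 66 / (72 × 1.471) = 3762.0 / 105.91 ≈ 35.5 mL/min
Patient B: CrCl = (140 − 30) × 64.6 / (72 × 0.9) × 0.85 = 7106.0 / 64.80 × 0.85 ≈ 93.2 mL/min
|35.5 − 93.2| = 57.7 mL/min

58 mL/min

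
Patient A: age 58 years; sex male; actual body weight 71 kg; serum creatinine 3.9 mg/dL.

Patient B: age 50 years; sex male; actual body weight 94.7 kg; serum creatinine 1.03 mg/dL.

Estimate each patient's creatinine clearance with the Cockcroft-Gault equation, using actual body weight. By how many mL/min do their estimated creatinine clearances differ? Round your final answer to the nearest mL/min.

94 mL/min

Patient A: CrCl = (140 − 58) × 71 / (72 × 3.9) = 5822.0 / 280.80 ≈ 20.7 mL/min
Patient B: CrCl = (140 − 50) × 94.7 / (72 × 1.03) = 8523.0 / 74.16 ≈ 114.9 mL/min
|20.7 − 114.9| = 94.2 mL/min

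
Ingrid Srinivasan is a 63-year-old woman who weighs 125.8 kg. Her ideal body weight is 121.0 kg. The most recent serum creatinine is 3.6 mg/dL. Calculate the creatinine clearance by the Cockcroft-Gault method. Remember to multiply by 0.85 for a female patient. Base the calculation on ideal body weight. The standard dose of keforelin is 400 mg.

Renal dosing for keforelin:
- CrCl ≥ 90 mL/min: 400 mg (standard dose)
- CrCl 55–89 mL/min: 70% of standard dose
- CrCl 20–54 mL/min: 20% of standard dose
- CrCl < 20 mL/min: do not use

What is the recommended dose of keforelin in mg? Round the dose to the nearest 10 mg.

CrCl = (140 − 63) × 121 / (72 × 3.6) × 0.85 = 9317.0 / 259.20 × 0.85 ≈ 30.6 mL/min
CrCl ≈ 31 mL/min → bracket 20–54 mL/min.
20% of 400 mg = 80 mg

80 mg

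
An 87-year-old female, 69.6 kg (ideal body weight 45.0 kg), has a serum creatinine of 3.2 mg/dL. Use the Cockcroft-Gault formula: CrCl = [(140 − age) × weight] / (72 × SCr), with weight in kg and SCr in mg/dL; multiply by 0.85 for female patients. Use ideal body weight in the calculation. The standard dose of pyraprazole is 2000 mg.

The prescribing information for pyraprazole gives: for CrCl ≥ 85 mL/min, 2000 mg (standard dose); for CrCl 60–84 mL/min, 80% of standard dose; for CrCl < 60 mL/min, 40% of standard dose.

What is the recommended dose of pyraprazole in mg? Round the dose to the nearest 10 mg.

800 mg

CrCl = (140 − 87) × 45 / (72 × 3.2) × 0.85 = 2385.0 / 230.40 × 0.85 ≈ 8.8 mL/min
CrCl ≈ 9 mL/min → bracket < 60 mL/min.
40% of 2000 mg = 800 mg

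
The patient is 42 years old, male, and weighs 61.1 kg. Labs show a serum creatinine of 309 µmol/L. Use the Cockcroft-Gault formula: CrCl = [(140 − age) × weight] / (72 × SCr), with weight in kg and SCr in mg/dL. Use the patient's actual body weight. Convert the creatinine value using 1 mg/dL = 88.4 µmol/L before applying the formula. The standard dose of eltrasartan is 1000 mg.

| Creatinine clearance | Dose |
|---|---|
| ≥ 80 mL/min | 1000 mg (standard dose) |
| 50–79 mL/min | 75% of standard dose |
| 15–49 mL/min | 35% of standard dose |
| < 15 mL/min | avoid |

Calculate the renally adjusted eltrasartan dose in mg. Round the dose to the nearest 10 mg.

SCr = 309 / 88.4 = 3.495 mg/dL
CrCl = (140 − 42) × 61.1 / (72 × 3.495) = 5987.8 / 251.64 ≈ 23.8 mL/min
CrCl ≈ 24 mL/min → bracket 15–49 mL/min.
35% of 1000 mg = 350 mg

350 mg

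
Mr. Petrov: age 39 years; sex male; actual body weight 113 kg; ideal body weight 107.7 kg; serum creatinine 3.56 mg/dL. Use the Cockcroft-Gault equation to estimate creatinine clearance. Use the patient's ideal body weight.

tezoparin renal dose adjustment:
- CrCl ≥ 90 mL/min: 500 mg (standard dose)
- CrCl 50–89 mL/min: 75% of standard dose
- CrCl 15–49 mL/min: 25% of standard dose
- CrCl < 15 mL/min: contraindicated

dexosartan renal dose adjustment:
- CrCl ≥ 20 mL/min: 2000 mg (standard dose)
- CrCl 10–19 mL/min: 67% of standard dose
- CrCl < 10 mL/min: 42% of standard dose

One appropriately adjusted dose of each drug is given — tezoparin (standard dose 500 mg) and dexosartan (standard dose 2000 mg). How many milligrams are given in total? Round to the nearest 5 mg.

CrCl = (140 − 39) × 107.7 / (72 × 3.56) = 10877.7 / 256.32 ≈ 42.4 mL/min
CrCl ≈ 42 mL/min.
tezoparin: 15–49 mL/min → 25% of 500 mg = 125 mg.
dexosartan: ≥ 20 mL/min → 100% of 2000 mg = 2000 mg.
Total = 125 + 2000 = 2125 mg.

2125 mg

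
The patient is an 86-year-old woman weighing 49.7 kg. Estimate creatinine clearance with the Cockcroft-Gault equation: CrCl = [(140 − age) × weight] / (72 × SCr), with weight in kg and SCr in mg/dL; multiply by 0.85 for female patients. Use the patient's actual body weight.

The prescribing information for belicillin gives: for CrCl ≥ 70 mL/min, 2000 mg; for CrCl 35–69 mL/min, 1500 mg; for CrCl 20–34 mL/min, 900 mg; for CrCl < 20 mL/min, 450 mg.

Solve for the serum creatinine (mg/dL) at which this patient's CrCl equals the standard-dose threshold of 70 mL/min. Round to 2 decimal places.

Standard dose requires CrCl ≥ 70 mL/min.
Set (140 − 86) × 49.7 × 0.85 / (72 × SCr) = 70
SCr = (140 − 86) × 49.7 × 0.85 / (72 × 70) = 0.453 mg/dL

0.45 mg/dL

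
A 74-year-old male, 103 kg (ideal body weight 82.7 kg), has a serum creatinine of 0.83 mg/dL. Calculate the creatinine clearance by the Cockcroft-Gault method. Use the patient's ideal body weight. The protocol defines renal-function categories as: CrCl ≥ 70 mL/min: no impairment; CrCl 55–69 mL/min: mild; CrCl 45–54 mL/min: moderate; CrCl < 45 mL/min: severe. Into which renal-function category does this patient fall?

no impairment

CrCl = (140 − 74) × 82.7 / (72 × 0.83) = 5458.2 / 59.76 ≈ 91.3 mL/min
91 mL/min falls in the 'no impairment' range.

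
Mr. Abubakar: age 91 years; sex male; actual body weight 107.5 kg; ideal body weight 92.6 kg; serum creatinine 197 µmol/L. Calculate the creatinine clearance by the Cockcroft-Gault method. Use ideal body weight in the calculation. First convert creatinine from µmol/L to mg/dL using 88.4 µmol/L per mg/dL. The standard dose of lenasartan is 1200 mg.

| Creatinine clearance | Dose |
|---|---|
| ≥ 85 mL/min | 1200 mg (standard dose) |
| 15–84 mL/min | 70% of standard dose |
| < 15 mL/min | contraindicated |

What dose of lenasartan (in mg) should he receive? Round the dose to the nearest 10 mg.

840 mg

SCr = 197 / 88.4 = 2.229 mg/dL
CrCl = (140 − 91) × 92.6 / (72 × 2.229) = 4537.4 / 160.49 ≈ 28.3 mL/min
CrCl ≈ 28 mL/min → bracket 15–84 mL/min.
70% of 1200 mg = 840 mg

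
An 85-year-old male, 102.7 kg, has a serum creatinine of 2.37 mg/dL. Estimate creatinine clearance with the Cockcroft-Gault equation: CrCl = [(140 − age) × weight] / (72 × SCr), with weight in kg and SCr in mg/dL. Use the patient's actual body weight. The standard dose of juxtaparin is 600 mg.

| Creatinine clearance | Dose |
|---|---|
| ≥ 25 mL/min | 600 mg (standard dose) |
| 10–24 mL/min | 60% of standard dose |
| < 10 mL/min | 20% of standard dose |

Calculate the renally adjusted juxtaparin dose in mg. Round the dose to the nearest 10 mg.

CrCl = (140 − 85) × 102.7 / (72 × 2.37) = 5648.5 / 170.64 ≈ 33.1 mL/min
CrCl ≈ 33 mL/min → bracket ≥ 25 mL/min.
100% of 600 mg = 600 mg

600 mg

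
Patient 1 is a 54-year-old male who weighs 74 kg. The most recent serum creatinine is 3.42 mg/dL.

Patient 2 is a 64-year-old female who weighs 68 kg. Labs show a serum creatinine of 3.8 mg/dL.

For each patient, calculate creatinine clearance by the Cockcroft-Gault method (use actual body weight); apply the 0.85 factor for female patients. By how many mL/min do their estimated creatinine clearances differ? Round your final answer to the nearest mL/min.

10 mL/min

Patient 1: CrCl = (140 − 54) × 74 / (72 × 3.42) = 6364.0 / 246.24 ≈ 25.8 mL/min
Patient 2: CrCl = (140 − 64) × 68 / (72 × 3.8) × 0.85 = 5168.0 / 273.60 × 0.85 ≈ 16.1 mL/min
|25.8 − 16.1| = 9.7 mL/min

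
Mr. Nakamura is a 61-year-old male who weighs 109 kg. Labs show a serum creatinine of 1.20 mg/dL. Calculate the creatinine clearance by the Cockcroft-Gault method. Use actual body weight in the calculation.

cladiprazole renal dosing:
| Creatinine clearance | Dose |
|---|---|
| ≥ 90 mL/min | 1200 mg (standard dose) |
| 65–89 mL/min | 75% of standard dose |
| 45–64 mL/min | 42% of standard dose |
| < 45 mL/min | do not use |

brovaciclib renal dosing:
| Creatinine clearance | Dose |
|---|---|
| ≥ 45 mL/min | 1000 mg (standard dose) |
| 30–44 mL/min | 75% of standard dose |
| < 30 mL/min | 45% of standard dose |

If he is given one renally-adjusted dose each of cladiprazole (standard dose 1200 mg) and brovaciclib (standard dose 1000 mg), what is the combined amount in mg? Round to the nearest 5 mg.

2200 mg

CrCl = (140 − 61) × 109 / (72 × 1.2) = 8611.0 / 86.40 ≈ 99.7 mL/min
CrCl ≈ 100 mL/min.
cladiprazole: ≥ 90 mL/min → 100% of 1200 mg = 1200 mg.
brovaciclib: ≥ 45 mL/min → 100% of 1000 mg = 1000 mg.
Total = 1200 + 1000 = 2200 mg.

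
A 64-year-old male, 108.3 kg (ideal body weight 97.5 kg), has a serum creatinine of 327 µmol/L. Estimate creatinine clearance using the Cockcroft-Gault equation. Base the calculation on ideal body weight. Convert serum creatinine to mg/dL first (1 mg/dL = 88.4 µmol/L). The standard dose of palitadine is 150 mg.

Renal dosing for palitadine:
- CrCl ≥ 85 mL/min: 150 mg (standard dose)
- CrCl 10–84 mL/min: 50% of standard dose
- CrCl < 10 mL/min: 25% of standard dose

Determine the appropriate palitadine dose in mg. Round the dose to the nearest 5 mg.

75 mg

SCr = 327 / 88.4 = 3.699 mg/dL
CrCl = (140 − 64) × 97.5 / (72 × 3.699) = 7410.0 / 266.33 ≈ 27.8 mL/min
CrCl ≈ 28 mL/min → bracket 10–84 mL/min.
50% of 150 mg = 75 mg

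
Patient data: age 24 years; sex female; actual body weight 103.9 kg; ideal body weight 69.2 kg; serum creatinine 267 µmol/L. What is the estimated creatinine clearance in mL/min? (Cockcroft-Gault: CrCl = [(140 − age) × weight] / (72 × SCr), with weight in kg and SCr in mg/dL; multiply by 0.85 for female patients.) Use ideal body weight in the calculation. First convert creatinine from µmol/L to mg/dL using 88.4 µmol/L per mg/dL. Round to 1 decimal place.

31.4 mL/min

SCr = 267 / 88.4 = 3.02 mg/dL
CrCl = (140 − 24) × 69.2 / (72 × 3.02) × 0.85 = 8027.2 / 217.44 × 0.85 ≈ 31.4 mL/min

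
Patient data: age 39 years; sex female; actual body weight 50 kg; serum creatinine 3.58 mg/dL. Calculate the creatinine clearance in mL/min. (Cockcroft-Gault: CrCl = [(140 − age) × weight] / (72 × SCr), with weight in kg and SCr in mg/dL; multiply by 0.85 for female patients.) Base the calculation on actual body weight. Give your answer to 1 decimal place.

CrCl = (140 − 39) × 50 / (72 × 3.58) × 0.85 = 5050.0 / 257.76 × 0.85 ≈ 16.7 mL/min

16.7 mL/min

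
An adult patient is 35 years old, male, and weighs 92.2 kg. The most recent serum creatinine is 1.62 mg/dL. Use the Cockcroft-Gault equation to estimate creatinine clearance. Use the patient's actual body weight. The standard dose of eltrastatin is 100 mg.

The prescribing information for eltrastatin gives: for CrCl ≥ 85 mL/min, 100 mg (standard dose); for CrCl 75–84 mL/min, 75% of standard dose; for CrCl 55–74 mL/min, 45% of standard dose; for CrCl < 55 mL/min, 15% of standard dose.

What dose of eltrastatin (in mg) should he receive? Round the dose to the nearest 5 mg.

CrCl = (140 − 35) × 92.2 / (72 × 1.62) = 9681.0 / 116.64 ≈ 83.0 mL/min
CrCl ≈ 83 mL/min → bracket 75–84 mL/min.
75% of 100 mg = 75 mg

75 mg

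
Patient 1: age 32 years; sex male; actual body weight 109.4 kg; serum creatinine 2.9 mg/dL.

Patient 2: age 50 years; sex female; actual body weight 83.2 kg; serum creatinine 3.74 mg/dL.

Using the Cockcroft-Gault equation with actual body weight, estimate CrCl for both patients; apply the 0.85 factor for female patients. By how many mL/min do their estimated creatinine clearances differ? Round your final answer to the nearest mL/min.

33 mL/min

Patient 1: CrCl = (140 − 32) × 109.4 / (72 × 2.9) = 11815.2 / 208.80 ≈ 56.6 mL/min
Patient 2: CrCl = (140 − 50) × 83.2 / (72 × 3.74) × 0.85 = 7488.0 / 269.28 × 0.85 ≈ 23.6 mL/min
|56.6 − 23.6| = 33.0 mL/min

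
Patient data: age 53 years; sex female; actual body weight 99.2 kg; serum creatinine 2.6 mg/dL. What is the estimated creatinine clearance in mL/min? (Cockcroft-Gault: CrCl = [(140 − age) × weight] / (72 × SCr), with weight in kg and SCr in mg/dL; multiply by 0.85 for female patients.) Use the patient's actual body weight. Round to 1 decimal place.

39.2 mL/min

CrCl = (140 − 53) × 99.2 / (72 × 2.6) × 0.85 = 8630.4 / 187.20 × 0.85 ≈ 39.2 mL/min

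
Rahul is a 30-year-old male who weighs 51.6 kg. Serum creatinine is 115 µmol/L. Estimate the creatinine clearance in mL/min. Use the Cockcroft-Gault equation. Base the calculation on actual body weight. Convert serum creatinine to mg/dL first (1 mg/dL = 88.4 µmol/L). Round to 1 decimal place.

60.6 mL/min

SCr = 115 / 88.4 = 1.301 mg/dL
CrCl = (140 − 30) × 51.6 / (72 × 1.301) = 5676.0 / 93.67 ≈ 60.6 mL/min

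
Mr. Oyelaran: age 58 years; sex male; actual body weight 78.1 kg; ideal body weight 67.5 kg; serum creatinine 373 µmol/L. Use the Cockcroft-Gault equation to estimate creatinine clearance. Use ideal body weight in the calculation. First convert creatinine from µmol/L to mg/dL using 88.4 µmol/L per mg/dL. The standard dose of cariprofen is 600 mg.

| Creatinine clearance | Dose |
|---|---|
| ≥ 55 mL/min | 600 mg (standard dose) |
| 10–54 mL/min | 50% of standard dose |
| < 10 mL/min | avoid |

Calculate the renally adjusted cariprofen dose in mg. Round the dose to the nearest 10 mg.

SCr = 373 / 88.4 = 4.219 mg/dL
CrCl = (140 − 58) × 67.5 / (72 × 4.219) = 5535.0 / 303.77 ≈ 18.2 mL/min
CrCl ≈ 18 mL/min → bracket 10–54 mL/min.
50% of 600 mg = 300 mg

300 mg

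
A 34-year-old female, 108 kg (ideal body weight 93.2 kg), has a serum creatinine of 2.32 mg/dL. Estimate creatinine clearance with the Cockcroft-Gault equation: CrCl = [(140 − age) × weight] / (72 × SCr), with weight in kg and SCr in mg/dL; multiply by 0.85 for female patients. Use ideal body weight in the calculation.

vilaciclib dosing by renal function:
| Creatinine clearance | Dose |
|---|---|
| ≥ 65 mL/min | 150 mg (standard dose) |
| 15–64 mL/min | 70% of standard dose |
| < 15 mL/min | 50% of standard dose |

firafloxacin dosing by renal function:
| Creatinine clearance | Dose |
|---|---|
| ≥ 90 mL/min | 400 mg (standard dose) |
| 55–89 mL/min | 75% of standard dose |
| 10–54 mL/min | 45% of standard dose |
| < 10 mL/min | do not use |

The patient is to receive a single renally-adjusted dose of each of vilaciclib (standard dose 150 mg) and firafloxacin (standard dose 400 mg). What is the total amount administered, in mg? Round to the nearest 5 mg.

285 mg

CrCl = (140 − 34) × 93.2 / (72 × 2.32) × 0.85 = 9879.2 / 167.04 × 0.85 ≈ 50.3 mL/min
CrCl ≈ 50 mL/min.
vilaciclib: 15–64 mL/min → 70% of 150 mg = 105 mg.
firafloxacin: 10–54 mL/min → 45% of 400 mg = 180 mg.
Total = 105 + 180 = 285 mg.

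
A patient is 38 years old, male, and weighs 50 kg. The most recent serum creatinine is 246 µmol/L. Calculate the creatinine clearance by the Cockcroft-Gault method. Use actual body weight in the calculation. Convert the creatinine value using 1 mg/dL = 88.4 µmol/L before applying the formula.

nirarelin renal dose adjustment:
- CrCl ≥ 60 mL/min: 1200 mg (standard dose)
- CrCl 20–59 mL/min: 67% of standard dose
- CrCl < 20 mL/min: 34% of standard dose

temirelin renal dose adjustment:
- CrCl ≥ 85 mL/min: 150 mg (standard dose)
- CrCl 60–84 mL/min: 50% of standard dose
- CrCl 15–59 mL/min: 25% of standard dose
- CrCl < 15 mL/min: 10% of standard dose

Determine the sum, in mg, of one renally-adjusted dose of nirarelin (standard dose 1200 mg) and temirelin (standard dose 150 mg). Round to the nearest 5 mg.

840 mg

SCr = 246 / 88.4 = 2.783 mg/dL
CrCl = (140 − 38) × 50 / (72 × 2.783) = 5100.0 / 200.38 ≈ 25.5 mL/min
CrCl ≈ 25 mL/min.
nirarelin: 20–59 mL/min → 67% of 1200 mg = 804 mg.
temirelin: 15–59 mL/min → 25% of 150 mg = 37.5 mg.
Total = 804 + 37.5 = 841.5 mg.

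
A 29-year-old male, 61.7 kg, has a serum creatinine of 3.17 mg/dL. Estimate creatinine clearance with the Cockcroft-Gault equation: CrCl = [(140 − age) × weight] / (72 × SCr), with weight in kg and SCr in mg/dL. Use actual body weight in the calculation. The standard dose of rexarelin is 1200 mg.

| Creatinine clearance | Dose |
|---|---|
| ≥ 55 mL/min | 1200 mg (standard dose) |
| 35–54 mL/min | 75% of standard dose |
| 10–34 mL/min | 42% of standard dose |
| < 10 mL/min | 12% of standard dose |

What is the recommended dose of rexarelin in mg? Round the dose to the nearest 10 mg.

500 mg

CrCl = (140 − 29) × 61.7 / (72 × 3.17) = 6848.7 / 228.24 ≈ 30.0 mL/min
CrCl ≈ 30 mL/min → bracket 10–34 mL/min.
42% of 1200 mg = 504 mg → 500 mg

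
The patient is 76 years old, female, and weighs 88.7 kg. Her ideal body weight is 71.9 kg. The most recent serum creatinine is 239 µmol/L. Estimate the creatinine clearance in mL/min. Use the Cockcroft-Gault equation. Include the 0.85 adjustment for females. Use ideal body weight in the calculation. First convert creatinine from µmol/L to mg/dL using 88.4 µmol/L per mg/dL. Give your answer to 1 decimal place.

20.1 mL/min

SCr = 239 / 88.4 = 2.704 mg/dL
CrCl = (140 − 76) × 71.9 / (72 × 2.704) × 0.85 = 4601.6 / 194.69 × 0.85 ≈ 20.1 mL/min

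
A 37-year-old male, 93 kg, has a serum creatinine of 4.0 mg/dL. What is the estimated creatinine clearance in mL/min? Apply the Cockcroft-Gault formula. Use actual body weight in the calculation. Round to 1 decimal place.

CrCl = (140 − 37) × 93 / (72 × 4) = 9579.0 / 288.00 ≈ 33.3 mL/min

33.3 mL/min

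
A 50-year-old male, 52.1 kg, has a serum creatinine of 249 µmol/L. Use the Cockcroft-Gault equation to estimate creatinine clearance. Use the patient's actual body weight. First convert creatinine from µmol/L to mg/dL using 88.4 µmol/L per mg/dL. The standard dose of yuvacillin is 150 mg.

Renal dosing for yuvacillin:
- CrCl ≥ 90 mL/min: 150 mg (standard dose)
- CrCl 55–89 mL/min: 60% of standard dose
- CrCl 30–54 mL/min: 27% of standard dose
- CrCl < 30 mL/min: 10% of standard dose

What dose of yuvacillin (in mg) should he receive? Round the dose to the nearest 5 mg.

SCr = 249 / 88.4 = 2.817 mg/dL
CrCl = (140 − 50) × 52.1 / (72 × 2.817) = 4689.0 / 202.82 ≈ 23.1 mL/min
CrCl ≈ 23 mL/min → bracket < 30 mL/min.
10% of 150 mg = 15 mg

15 mg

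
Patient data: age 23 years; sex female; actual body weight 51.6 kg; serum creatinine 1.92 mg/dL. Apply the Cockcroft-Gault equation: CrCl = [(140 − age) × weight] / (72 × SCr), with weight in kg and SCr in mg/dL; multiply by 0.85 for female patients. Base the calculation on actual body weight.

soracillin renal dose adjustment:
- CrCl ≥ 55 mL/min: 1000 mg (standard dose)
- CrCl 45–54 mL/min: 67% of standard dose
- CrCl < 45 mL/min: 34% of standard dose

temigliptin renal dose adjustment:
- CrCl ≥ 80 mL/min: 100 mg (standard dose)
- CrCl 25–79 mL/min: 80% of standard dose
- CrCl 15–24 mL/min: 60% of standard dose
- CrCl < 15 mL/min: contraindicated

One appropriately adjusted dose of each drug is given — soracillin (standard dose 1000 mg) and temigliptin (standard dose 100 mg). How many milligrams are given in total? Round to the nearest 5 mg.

420 mg

CrCl = (140 − 23) × 51.6 / (72 × 1.92) × 0.85 = 6037.2 / 138.24 × 0.85 ≈ 37.1 mL/min
CrCl ≈ 37 mL/min.
soracillin: < 45 mL/min → 34% of 1000 mg = 340 mg.
temigliptin: 25–79 mL/min → 80% of 100 mg = 80 mg.
Total = 340 + 80 = 420 mg.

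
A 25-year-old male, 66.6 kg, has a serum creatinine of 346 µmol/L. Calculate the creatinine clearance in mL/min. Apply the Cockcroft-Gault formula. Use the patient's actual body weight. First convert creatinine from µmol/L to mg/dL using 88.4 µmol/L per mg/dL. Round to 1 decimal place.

27.2 mL/min

SCr = 346 / 88.4 = 3.914 mg/dL
CrCl = (140 − 25) × 66.6 / (72 × 3.914) = 7659.0 / 281.81 ≈ 27.2 mL/min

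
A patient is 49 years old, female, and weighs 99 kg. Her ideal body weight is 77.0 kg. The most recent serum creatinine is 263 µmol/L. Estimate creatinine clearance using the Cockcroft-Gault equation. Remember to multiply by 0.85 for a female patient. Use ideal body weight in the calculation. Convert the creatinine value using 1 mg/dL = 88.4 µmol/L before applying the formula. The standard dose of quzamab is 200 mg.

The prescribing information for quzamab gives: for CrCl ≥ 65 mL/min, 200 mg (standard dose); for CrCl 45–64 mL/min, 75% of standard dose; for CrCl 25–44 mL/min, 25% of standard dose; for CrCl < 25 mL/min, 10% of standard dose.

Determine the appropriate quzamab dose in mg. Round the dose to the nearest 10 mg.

50 mg

SCr = 263 / 88.4 = 2.975 mg/dL
CrCl = (140 − 49) × 77 / (72 × 2.975) × 0.85 = 7007.0 / 214.20 × 0.85 ≈ 27.8 mL/min
CrCl ≈ 28 mL/min → bracket 25–44 mL/min.
25% of 200 mg = 50 mg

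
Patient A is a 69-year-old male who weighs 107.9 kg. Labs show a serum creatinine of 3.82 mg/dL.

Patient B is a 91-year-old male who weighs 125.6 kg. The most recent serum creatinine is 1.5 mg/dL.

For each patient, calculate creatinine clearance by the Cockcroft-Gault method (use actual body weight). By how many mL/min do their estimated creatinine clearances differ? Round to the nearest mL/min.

29 mL/min

Patient A: CrCl = (140 − 69) × 107.9 / (72 × 3.82) = 7660.9 / 275.04 ≈ 27.9 mL/min
Patient B: CrCl = (140 − 91) × 125.6 / (72 × 1.5) = 6154.4 / 108.00 ≈ 57.0 mL/min
|27.9 − 57.0| = 29.1 mL/min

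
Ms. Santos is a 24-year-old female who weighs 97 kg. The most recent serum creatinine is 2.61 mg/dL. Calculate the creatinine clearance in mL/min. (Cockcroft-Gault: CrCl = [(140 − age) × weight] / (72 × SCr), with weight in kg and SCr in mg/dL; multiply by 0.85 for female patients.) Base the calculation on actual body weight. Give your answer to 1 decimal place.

CrCl = (140 − 24) × 97 / (72 × 2.61) × 0.85 = 11252.0 / 187.92 × 0.85 ≈ 50.9 mL/min

50.9 mL/min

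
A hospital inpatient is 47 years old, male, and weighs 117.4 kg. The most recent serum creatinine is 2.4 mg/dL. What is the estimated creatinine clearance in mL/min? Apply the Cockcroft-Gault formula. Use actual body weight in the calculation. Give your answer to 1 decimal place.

CrCl = (140 − 47) × 117.4 / (72 × 2.4) = 10918.2 / 172.80 ≈ 63.2 mL/min

63.2 mL/min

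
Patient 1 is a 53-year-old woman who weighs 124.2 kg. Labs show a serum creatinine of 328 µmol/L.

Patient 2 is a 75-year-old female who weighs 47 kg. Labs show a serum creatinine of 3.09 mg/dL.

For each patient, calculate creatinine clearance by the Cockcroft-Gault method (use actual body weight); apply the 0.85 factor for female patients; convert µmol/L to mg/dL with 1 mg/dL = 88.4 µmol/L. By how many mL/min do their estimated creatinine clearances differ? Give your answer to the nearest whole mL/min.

Patient 1: SCr = 328 / 88.4 = 3.71 mg/dL
Patient 1: CrCl = (140 − 53) × 124.2 / (72 × 3.71) × 0.85 = 10805.4 / 267.12 × 0.85 ≈ 34.4 mL/min
Patient 2: CrCl = (140 − 75) × 47 / (72 × 3.09) × 0.85 = 3055.0 / 222.48 × 0.85 ≈ 11.7 mL/min
|34.4 − 11.7| = 22.7 mL/min

23 mL/min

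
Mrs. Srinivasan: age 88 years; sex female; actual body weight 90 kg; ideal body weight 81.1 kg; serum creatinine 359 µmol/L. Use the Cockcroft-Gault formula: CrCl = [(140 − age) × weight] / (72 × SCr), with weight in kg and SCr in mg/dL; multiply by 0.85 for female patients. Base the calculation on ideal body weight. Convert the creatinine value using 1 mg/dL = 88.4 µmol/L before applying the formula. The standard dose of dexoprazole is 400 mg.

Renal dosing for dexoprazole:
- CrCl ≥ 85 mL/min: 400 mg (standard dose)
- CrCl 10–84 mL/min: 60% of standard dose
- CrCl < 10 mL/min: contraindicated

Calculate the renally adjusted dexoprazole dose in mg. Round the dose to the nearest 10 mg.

240 mg

SCr = 359 / 88.4 = 4.061 mg/dL
CrCl = (140 − 88) × 81.1 / (72 × 4.061) × 0.85 = 4217.2 / 292.39 × 0.85 ≈ 12.3 mL/min
CrCl ≈ 12 mL/min → bracket 10–84 mL/min.
60% of 400 mg = 240 mg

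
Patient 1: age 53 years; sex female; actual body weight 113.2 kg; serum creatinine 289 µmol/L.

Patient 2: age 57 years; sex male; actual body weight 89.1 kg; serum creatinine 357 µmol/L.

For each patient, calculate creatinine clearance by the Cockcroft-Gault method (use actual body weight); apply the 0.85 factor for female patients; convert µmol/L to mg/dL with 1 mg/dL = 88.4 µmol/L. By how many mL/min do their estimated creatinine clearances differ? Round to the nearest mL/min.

10 mL/min

Patient 1: SCr = 289 / 88.4 = 3.269 mg/dL
Patient 1: CrCl = (140 − 53) × 113.2 / (72 × 3.269) × 0.85 = 9848.4 / 235.37 × 0.85 ≈ 35.6 mL/min
Patient 2: SCr = 357 / 88.4 = 4.038 mg/dL
Patient 2: CrCl = (140 − 57) × 89.1 / (72 × 4.038) = 7395.3 / 290.74 ≈ 25.4 mL/min
|35.6 − 25.4| = 10.2 mL/min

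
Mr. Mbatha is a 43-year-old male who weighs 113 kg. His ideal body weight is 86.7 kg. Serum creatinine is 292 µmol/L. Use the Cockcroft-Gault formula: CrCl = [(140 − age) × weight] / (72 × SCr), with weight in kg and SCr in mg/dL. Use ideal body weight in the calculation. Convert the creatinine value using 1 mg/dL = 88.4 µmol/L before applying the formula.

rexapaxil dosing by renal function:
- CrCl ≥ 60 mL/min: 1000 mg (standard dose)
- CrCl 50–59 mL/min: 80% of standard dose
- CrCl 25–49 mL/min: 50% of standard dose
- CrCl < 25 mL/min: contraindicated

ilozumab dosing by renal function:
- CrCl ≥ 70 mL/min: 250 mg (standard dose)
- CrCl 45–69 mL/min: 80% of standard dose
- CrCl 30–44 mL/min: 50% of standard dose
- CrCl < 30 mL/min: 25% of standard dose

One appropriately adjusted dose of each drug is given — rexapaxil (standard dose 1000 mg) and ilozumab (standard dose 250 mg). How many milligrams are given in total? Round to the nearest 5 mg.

625 mg

SCr = 292 / 88.4 = 3.303 mg/dL
CrCl = (140 − 43) × 86.7 / (72 × 3.303) = 8409.9 / 237.82 ≈ 35.4 mL/min
CrCl ≈ 35 mL/min.
rexapaxil: 25–49 mL/min → 50% of 1000 mg = 500 mg.
ilozumab: 30–44 mL/min → 50% of 250 mg = 125 mg.
Total = 500 + 125 = 625 mg.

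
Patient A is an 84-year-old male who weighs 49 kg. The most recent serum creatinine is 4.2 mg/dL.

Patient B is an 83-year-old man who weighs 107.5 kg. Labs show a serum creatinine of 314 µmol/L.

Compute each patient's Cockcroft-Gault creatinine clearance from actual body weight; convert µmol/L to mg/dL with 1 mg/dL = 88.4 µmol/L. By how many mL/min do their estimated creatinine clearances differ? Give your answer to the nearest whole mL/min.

15 mL/min

Patient A: CrCl = (140 − 84) × 49 / (72 × 4.2) = 2744.0 / 302.40 ≈ 9.1 mL/min
Patient B: SCr = 314 / 88.4 = 3.552 mg/dL
Patient B: CrCl = (140 − 83) × 107.5 / (72 × 3.552) = 6127.5 / 255.74 ≈ 24.0 mL/min
|9.1 − 24.0| = 14.9 mL/min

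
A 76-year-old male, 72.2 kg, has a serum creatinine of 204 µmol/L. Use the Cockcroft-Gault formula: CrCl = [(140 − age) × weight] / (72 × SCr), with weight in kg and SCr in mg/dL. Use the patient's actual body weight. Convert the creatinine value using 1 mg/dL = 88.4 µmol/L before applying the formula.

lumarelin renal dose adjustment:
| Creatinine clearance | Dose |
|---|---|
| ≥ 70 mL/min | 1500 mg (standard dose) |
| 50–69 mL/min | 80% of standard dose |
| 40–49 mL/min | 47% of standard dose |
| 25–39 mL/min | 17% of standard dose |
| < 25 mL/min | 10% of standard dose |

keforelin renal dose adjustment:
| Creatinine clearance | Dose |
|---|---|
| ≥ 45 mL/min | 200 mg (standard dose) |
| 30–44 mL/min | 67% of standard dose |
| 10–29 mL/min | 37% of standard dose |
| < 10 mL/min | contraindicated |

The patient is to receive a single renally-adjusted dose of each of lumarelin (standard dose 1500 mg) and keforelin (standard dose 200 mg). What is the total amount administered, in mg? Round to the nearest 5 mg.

SCr = 204 / 88.4 = 2.308 mg/dL
CrCl = (140 − 76) × 72.2 / (72 × 2.308) = 4620.8 / 166.18 ≈ 27.8 mL/min
CrCl ≈ 28 mL/min.
lumarelin: 25–39 mL/min → 17% of 1500 mg = 255 mg.
keforelin: 10–29 mL/min → 37% of 200 mg = 74 mg.
Total = 255 + 74 = 329 mg.

330 mg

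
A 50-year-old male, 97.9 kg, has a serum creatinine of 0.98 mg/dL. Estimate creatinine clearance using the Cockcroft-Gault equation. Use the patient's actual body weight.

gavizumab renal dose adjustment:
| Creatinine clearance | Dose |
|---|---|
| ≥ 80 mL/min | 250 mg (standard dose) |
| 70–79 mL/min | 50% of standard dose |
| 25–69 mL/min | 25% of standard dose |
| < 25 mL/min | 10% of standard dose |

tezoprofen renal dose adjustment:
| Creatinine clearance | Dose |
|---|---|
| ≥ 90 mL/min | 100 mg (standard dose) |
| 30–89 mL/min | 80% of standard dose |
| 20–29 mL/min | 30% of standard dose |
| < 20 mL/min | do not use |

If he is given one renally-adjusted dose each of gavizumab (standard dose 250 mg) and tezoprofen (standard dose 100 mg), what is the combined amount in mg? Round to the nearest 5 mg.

350 mg

CrCl = (140 − 50) × 97.9 / (72 × 0.98) = 8811.0 / 70.56 ≈ 124.9 mL/min
CrCl ≈ 125 mL/min.
gavizumab: ≥ 80 mL/min → 100% of 250 mg = 250 mg.
tezoprofen: ≥ 90 mL/min → 100% of 100 mg = 100 mg.
Total = 250 + 100 = 350 mg.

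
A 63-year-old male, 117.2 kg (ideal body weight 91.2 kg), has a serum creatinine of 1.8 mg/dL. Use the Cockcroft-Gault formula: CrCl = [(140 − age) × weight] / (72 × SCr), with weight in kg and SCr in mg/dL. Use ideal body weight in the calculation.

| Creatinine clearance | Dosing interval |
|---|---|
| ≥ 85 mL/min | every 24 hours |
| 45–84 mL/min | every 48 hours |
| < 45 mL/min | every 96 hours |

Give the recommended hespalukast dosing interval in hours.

CrCl = (140 − 63) × 91.2 / (72 × 1.8) = 7022.4 / 129.60 ≈ 54.2 mL/min
CrCl ≈ 54 mL/min → bracket 45–84 mL/min → every 48 hours.

every 48 hours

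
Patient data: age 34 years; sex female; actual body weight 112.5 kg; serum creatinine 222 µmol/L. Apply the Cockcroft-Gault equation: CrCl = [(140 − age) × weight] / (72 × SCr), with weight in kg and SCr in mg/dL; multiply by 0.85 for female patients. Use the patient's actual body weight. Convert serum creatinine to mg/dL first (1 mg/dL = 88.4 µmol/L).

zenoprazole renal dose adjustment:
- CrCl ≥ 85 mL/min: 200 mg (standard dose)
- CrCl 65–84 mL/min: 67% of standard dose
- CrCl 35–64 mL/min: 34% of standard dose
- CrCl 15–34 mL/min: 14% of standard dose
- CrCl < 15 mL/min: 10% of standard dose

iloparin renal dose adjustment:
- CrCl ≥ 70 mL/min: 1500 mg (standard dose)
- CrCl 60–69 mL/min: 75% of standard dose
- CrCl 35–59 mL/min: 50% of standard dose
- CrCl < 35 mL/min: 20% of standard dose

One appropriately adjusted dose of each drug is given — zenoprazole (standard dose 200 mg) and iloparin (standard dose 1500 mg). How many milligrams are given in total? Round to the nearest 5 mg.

SCr = 222 / 88.4 = 2.511 mg/dL
CrCl = (140 − 34) × 112.5 / (72 × 2.511) × 0.85 = 11925.0 / 180.79 × 0.85 ≈ 56.1 mL/min
CrCl ≈ 56 mL/min.
zenoprazole: 35–64 mL/min → 34% of 200 mg = 68 mg.
iloparin: 35–59 mL/min → 50% of 1500 mg = 750 mg.
Total = 68 + 750 = 818 mg.

820 mg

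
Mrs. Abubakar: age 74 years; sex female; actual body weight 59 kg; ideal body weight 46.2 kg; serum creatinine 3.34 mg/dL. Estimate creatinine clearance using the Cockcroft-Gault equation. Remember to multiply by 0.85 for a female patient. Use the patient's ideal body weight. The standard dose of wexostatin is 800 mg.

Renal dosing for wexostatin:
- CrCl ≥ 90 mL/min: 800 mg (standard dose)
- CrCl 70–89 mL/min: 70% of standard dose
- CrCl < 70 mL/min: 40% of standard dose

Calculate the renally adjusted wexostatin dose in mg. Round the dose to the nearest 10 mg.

CrCl = (140 − 74) × 46.2 / (72 × 3.34) × 0.85 = 3049.2 / 240.48 × 0.85 ≈ 10.8 mL/min
CrCl ≈ 11 mL/min → bracket < 70 mL/min.
40% of 800 mg = 320 mg

320 mg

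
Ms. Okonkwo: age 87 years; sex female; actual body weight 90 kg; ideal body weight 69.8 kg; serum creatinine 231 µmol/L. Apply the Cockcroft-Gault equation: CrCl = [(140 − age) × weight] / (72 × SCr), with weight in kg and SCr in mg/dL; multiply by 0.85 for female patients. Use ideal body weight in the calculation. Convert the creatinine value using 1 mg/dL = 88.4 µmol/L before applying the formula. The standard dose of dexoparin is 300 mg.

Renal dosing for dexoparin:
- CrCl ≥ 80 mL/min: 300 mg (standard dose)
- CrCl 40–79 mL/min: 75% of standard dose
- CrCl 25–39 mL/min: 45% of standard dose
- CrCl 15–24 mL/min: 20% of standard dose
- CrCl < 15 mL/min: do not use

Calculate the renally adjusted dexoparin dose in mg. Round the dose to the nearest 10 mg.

SCr = 231 / 88.4 = 2.613 mg/dL
CrCl = (140 − 87) × 69.8 / (72 × 2.613) × 0.85 = 3699.4 / 188.14 × 0.85 ≈ 16.7 mL/min
CrCl ≈ 17 mL/min → bracket 15–24 mL/min.
20% of 300 mg = 60 mg

60 mg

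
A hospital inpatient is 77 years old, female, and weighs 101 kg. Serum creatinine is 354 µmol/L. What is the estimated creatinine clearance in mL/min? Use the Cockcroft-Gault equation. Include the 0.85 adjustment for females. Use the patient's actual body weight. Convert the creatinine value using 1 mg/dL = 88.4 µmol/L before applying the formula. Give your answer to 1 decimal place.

SCr = 354 / 88.4 = 4.005 mg/dL
CrCl = (140 − 77) × 101 / (72 × 4.005) × 0.85 = 6363.0 / 288.36 × 0.85 ≈ 18.8 mL/min

18.8 mL/min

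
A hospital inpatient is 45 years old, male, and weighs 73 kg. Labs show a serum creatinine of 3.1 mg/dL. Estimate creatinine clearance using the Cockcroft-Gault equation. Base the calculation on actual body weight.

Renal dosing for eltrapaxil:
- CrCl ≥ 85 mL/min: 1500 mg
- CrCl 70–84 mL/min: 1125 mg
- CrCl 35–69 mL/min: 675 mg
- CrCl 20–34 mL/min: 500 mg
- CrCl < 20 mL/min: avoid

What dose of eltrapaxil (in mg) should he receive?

500 mg

CrCl = (140 − 45) × 73 / (72 × 3.1) = 6935.0 / 223.20 ≈ 31.1 mL/min
CrCl ≈ 31 mL/min → bracket 20–34 mL/min.
Dose for this bracket: 500 mg.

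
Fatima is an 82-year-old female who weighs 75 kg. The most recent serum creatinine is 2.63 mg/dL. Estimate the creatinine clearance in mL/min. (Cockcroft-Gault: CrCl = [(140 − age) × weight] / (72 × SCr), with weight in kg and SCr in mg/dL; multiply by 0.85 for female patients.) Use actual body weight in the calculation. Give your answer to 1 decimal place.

19.5 mL/min

CrCl = (140 − 82) × 75 / (72 × 2.63) × 0.85 = 4350.0 / 189.36 × 0.85 ≈ 19.5 mL/min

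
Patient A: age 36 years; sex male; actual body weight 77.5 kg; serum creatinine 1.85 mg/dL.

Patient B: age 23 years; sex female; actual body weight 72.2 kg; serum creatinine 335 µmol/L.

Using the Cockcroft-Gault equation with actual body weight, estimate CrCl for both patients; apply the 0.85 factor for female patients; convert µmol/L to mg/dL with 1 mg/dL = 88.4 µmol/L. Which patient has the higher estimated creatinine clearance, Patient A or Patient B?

Patient A: CrCl = (140 − 36) × 77.5 / (72 × 1.85) = 8060.0 / 133.20 ≈ 60.5 mL/min
Patient B: SCr = 335 / 88.4 = 3.79 mg/dL
Patient B: CrCl = (140 − 23) × 72.2 / (72 × 3.79) × 0.85 = 8447.4 / 272.88 × 0.85 ≈ 26.3 mL/min
60.5 vs 26.3 mL/min → Patient A is higher.

Patient A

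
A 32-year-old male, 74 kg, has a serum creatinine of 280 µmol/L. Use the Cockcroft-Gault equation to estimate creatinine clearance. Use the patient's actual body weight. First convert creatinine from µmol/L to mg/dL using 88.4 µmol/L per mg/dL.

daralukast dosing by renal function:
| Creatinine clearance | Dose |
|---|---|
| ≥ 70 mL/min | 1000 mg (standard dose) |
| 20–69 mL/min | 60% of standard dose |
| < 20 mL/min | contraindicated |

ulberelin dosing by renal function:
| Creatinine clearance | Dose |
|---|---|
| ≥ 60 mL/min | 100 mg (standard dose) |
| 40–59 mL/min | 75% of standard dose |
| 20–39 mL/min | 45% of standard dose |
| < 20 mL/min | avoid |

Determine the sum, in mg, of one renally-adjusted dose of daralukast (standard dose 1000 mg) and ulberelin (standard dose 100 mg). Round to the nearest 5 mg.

SCr = 280 / 88.4 = 3.167 mg/dL
CrCl = (140 − 32) × 74 / (72 × 3.167) = 7992.0 / 228.02 ≈ 35.0 mL/min
CrCl ≈ 35 mL/min.
daralukast: 20–69 mL/min → 60% of 1000 mg = 600 mg.
ulberelin: 20–39 mL/min → 45% of 100 mg = 45 mg.
Total = 600 + 45 = 645 mg.

645 mg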